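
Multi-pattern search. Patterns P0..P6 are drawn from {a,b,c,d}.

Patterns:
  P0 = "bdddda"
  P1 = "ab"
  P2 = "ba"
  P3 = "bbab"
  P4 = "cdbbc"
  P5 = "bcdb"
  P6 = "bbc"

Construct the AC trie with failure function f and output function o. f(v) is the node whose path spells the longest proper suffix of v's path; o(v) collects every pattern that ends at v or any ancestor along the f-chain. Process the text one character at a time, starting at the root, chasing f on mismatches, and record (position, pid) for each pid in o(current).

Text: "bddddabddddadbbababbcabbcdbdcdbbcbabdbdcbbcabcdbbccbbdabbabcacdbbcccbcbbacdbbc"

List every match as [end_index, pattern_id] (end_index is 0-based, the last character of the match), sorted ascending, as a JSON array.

Build automaton:
Trie (insert patterns):
  0='ε' goto a→7 b→1 c→13
  1='b' goto a→9 b→10 c→18 d→2
  2='bd' goto d→3
  3='bdd' goto d→4
  4='bddd' goto d→5
  5='bdddd' goto a→6
  6='bdddda' goto ·  ←P0
  7='a' goto b→8
  8='ab' goto ·  ←P1
  9='ba' goto ·  ←P2
  10='bb' goto a→11 c→21
  11='bba' goto b→12
  12='bbab' goto ·  ←P3
  13='c' goto d→14
  14='cd' goto b→15
  15='cdb' goto b→16
  16='cdbb' goto c→17
  17='cdbbc' goto ·  ←P4
  18='bc' goto d→19
  19='bcd' goto b→20
  20='bcdb' goto ·  ←P5
  21='bbc' goto ·  ←P6

Failure links (BFS by depth):
  n1('b'): parent n0 fail=0; on 'b' 0 → fail=0;  out ∅∪∅=∅
  n7('a'): parent n0 fail=0; on 'a' 0 → fail=0;  out ∅∪∅=∅
  n13('c'): parent n0 fail=0; on 'c' 0 → fail=0;  out ∅∪∅=∅
  n2('bd'): parent n1 fail=0; on 'd' 0 → fail=0;  out ∅∪∅=∅
  n8('ab'): parent n7 fail=0; on 'b' 0 → fail=1;  out {1}∪∅={1}
  n9('ba'): parent n1 fail=0; on 'a' 0 → fail=7;  out {2}∪∅={2}
  n10('bb'): parent n1 fail=0; on 'b' 0 → fail=1;  out ∅∪∅=∅
  n14('cd'): parent n13 fail=0; on 'd' 0 → fail=0;  out ∅∪∅=∅
  n18('bc'): parent n1 fail=0; on 'c' 0 → fail=13;  out ∅∪∅=∅
  n3('bdd'): parent n2 fail=0; on 'd' 0 → fail=0;  out ∅∪∅=∅
  n11('bba'): parent n10 fail=1; on 'a' 1 → fail=9;  out ∅∪{2}={2}
  n15('cdb'): parent n14 fail=0; on 'b' 0 → fail=1;  out ∅∪∅=∅
  n19('bcd'): parent n18 fail=13; on 'd' 13 → fail=14;  out ∅∪∅=∅
  n21('bbc'): parent n10 fail=1; on 'c' 1 → fail=18;  out {6}∪∅={6}
  n4('bddd'): parent n3 fail=0; on 'd' 0 → fail=0;  out ∅∪∅=∅
  n12('bbab'): parent n11 fail=9; on 'b' 9→7 → fail=8;  out {3}∪{1}={1,3}
  n16('cdbb'): parent n15 fail=1; on 'b' 1 → fail=10;  out ∅∪∅=∅
  n20('bcdb'): parent n19 fail=14; on 'b' 14 → fail=15;  out {5}∪∅={5}
  n5('bdddd'): parent n4 fail=0; on 'd' 0 → fail=0;  out ∅∪∅=∅
  n17('cdbbc'): parent n16 fail=10; on 'c' 10 → fail=21;  out {4}∪{6}={4,6}
  n6('bdddda'): parent n5 fail=0; on 'a' 0 → fail=7;  out {0}∪∅={0}

Scan:
[0] read 'b'  n0⇒n1
[1] read 'd'  n1⇒n2
[2] read 'd'  n2⇒n3
[3] read 'd'  n3⇒n4
[4] read 'd'  n4⇒n5
[5] read 'a'  n5⇒n6  emit P0@[0:5]
[6] read 'b'  n6⇒n8 ·f  emit P1@[5:6]
[7] read 'd'  n8⇒n2 ·f
[8] read 'd'  n2⇒n3
[9] read 'd'  n3⇒n4
[10] read 'd'  n4⇒n5
[11] read 'a'  n5⇒n6  emit P0@[6:11]
[12] read 'd'  n6⇒n0 ·f
[13] read 'b'  n0⇒n1
[14] read 'b'  n1⇒n10
[15] read 'a'  n10⇒n11  emit P2@[14:15]
[16] read 'b'  n11⇒n12  emit P1@[15:16],P3@[13:16]
[17] read 'a'  n12⇒n9 ·f  emit P2@[16:17]
[18] read 'b'  n9⇒n8 ·f  emit P1@[17:18]
[19] read 'b'  n8⇒n10 ·f
[20] read 'c'  n10⇒n21  emit P6@[18:20]
[21] read 'a'  n21⇒n7 ·f
[22] read 'b'  n7⇒n8  emit P1@[21:22]
[23] read 'b'  n8⇒n10 ·f
[24] read 'c'  n10⇒n21  emit P6@[22:24]
[25] read 'd'  n21⇒n19 ·f
[26] read 'b'  n19⇒n20  emit P5@[23:26]
[27] read 'd'  n20⇒n2 ·f
[28] read 'c'  n2⇒n13 ·f
[29] read 'd'  n13⇒n14
[30] read 'b'  n14⇒n15
[31] read 'b'  n15⇒n16
[32] read 'c'  n16⇒n17  emit P4@[28:32],P6@[30:32]
[33] read 'b'  n17⇒n1 ·f
[34] read 'a'  n1⇒n9  emit P2@[33:34]
[35] read 'b'  n9⇒n8 ·f  emit P1@[34:35]
[36] read 'd'  n8⇒n2 ·f
[37] read 'b'  n2⇒n1 ·f
[38] read 'd'  n1⇒n2
[39] read 'c'  n2⇒n13 ·f
[40] read 'b'  n13⇒n1 ·f
[41] read 'b'  n1⇒n10
[42] read 'c'  n10⇒n21  emit P6@[40:42]
[43] read 'a'  n21⇒n7 ·f
[44] read 'b'  n7⇒n8  emit P1@[43:44]
[45] read 'c'  n8⇒n18 ·f
[46] read 'd'  n18⇒n19
[47] read 'b'  n19⇒n20  emit P5@[44:47]
[48] read 'b'  n20⇒n16 ·f
[49] read 'c'  n16⇒n17  emit P4@[45:49],P6@[47:49]
[50] read 'c'  n17⇒n13 ·f
[51] read 'b'  n13⇒n1 ·f
[52] read 'b'  n1⇒n10
[53] read 'd'  n10⇒n2 ·f
[54] read 'a'  n2⇒n7 ·f
[55] read 'b'  n7⇒n8  emit P1@[54:55]
[56] read 'b'  n8⇒n10 ·f
[57] read 'a'  n10⇒n11  emit P2@[56:57]
[58] read 'b'  n11⇒n12  emit P1@[57:58],P3@[55:58]
[59] read 'c'  n12⇒n18 ·f
[60] read 'a'  n18⇒n7 ·f
[61] read 'c'  n7⇒n13 ·f
[62] read 'd'  n13⇒n14
[63] read 'b'  n14⇒n15
[64] read 'b'  n15⇒n16
[65] read 'c'  n16⇒n17  emit P4@[61:65],P6@[63:65]
[66] read 'c'  n17⇒n13 ·f
[67] read 'c'  n13⇒n13 ·f
[68] read 'b'  n13⇒n1 ·f
[69] read 'c'  n1⇒n18
[70] read 'b'  n18⇒n1 ·f
[71] read 'b'  n1⇒n10
[72] read 'a'  n10⇒n11  emit P2@[71:72]
[73] read 'c'  n11⇒n13 ·f
[74] read 'd'  n13⇒n14
[75] read 'b'  n14⇒n15
[76] read 'b'  n15⇒n16
[77] read 'c'  n16⇒n17  emit P4@[73:77],P6@[75:77]

All matches (sorted): [[5,0],[6,1],[11,0],[15,2],[16,1],[16,3],[17,2],[18,1],[20,6],[22,1],[24,6],[26,5],[32,4],[32,6],[34,2],[35,1],[42,6],[44,1],[47,5],[49,4],[49,6],[55,1],[57,2],[58,1],[58,3],[65,4],[65,6],[72,2],[77,4],[77,6]]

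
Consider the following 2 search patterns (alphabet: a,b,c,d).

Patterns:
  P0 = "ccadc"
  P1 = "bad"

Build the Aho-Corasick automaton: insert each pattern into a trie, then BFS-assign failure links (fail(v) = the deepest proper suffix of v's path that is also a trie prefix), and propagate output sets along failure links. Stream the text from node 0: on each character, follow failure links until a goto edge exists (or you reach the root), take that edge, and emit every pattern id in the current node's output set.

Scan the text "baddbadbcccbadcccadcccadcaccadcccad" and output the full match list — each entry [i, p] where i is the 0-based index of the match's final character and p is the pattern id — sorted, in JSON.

Build:
Trie nodes:
  n0 'ε': b→6 c→1
  n1 'c': c→2
  n2 'cc': a→3
  n3 'cca': d→4
  n4 'ccad': c→5
  n5 'ccadc': ·  ←P0
  n6 'b': a→7
  n7 'ba': d→8
  n8 'bad': ·  ←P1

Failure links (BFS by depth):
  fail(1) 'c': from fail(0)=0 chase 'c': 0 ⇒ 0;  out=∅∪out(0)=∅
  fail(6) 'b': from fail(0)=0 chase 'b': 0 ⇒ 0;  out=∅∪out(0)=∅
  fail(2) 'cc': from fail(1)=0 chase 'c': 0 ⇒ 1;  out=∅∪out(1)=∅
  fail(7) 'ba': from fail(6)=0 chase 'a': 0 ⇒ 0;  out=∅∪out(0)=∅
  fail(3) 'cca': from fail(2)=1 chase 'a': 1→0 ⇒ 0;  out=∅∪out(0)=∅
  fail(8) 'bad': from fail(7)=0 chase 'd': 0 ⇒ 0;  out={1}∪out(0)={1}
  fail(4) 'ccad': from fail(3)=0 chase 'd': 0 ⇒ 0;  out=∅∪out(0)=∅
  fail(5) 'ccadc': from fail(4)=0 chase 'c': 0 ⇒ 1;  out={0}∪out(1)={0}

Run:
[0] read 'b'  n0⇒n6
[1] read 'a'  n6⇒n7
[2] read 'd'  n7⇒n8  → match P1@[0:2]
[3] read 'd'  n8⇒n0 ·f
[4] read 'b'  n0⇒n6
[5] read 'a'  n6⇒n7
[6] read 'd'  n7⇒n8  → match P1@[4:6]
[7] read 'b'  n8⇒n6 ·f
[8] read 'c'  n6⇒n1 ·f
[9] read 'c'  n1⇒n2
[10] read 'c'  n2⇒n2 ·f
[11] read 'b'  n2⇒n6 ·f
[12] read 'a'  n6⇒n7
[13] read 'd'  n7⇒n8  → match P1@[11:13]
[14] read 'c'  n8⇒n1 ·f
[15] read 'c'  n1⇒n2
[16] read 'c'  n2⇒n2 ·f
[17] read 'a'  n2⇒n3
[18] read 'd'  n3⇒n4
[19] read 'c'  n4⇒n5  → match P0@[15:19]
[20] read 'c'  n5⇒n2 ·f
[21] read 'c'  n2⇒n2 ·f
[22] read 'a'  n2⇒n3
[23] read 'd'  n3⇒n4
[24] read 'c'  n4⇒n5  → match P0@[20:24]
[25] read 'a'  n5⇒n0 ·f
[26] read 'c'  n0⇒n1
[27] read 'c'  n1⇒n2
[28] read 'a'  n2⇒n3
[29] read 'd'  n3⇒n4
[30] read 'c'  n4⇒n5  → match P0@[26:30]
[31] read 'c'  n5⇒n2 ·f
[32] read 'c'  n2⇒n2 ·f
[33] read 'a'  n2⇒n3
[34] read 'd'  n3⇒n4

Matches: [[2,1],[6,1],[13,1],[19,0],[24,0],[30,0]]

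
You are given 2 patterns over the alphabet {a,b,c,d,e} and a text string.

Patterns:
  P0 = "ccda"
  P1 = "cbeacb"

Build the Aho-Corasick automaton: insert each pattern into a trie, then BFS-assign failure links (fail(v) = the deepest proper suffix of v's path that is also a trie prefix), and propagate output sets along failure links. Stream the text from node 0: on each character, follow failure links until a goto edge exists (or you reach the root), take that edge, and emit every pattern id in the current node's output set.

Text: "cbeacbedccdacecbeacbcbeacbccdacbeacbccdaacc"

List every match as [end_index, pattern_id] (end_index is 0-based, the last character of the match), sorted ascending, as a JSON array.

Build automaton:
Trie nodes:
  n0 'ε': c→1
  n1 'c': b→5 c→2
  n2 'cc': d→3
  n3 'ccd': a→4
  n4 'ccda': ·  ←P0
  n5 'cb': e→6
  n6 'cbe': a→7
  n7 'cbea': c→8
  n8 'cbeac': b→9
  n9 'cbeacb': ·  ←P1

Failure links (BFS by depth):
  n1('c'): parent n0 fail=0; on 'c' 0 → fail=0;  out ∅∪∅=∅
  n2('cc'): parent n1 fail=0; on 'c' 0 → fail=1;  out ∅∪∅=∅
  n5('cb'): parent n1 fail=0; on 'b' 0 → fail=0;  out ∅∪∅=∅
  n3('ccd'): parent n2 fail=1; on 'd' 1→0 → fail=0;  out ∅∪∅=∅
  n6('cbe'): parent n5 fail=0; on 'e' 0 → fail=0;  out ∅∪∅=∅
  n4('ccda'): parent n3 fail=0; on 'a' 0 → fail=0;  out {0}∪∅={0}
  n7('cbea'): parent n6 fail=0; on 'a' 0 → fail=0;  out ∅∪∅=∅
  n8('cbeac'): parent n7 fail=0; on 'c' 0 → fail=1;  out ∅∪∅=∅
  n9('cbeacb'): parent n8 fail=1; on 'b' 1 → fail=5;  out {1}∪∅={1}

Text stream:
pos 0 'c': at 1
pos 1 'b': at 5
pos 2 'e': at 6
pos 3 'a': at 7
pos 4 'c': at 8
pos 5 'b': at 9  → match P1@[0:5]
pos 6 'e': at 6 ·f
pos 7 'd': at 0 ·f
pos 8 'c': at 1
pos 9 'c': at 2
pos 10 'd': at 3
pos 11 'a': at 4  → match P0@[8:11]
pos 12 'c': at 1 ·f
pos 13 'e': at 0 ·f
pos 14 'c': at 1
pos 15 'b': at 5
pos 16 'e': at 6
pos 17 'a': at 7
pos 18 'c': at 8
pos 19 'b': at 9  → match P1@[14:19]
pos 20 'c': at 1 ·f
pos 21 'b': at 5
pos 22 'e': at 6
pos 23 'a': at 7
pos 24 'c': at 8
pos 25 'b': at 9  → match P1@[20:25]
pos 26 'c': at 1 ·f
pos 27 'c': at 2
pos 28 'd': at 3
pos 29 'a': at 4  → match P0@[26:29]
pos 30 'c': at 1 ·f
pos 31 'b': at 5
pos 32 'e': at 6
pos 33 'a': at 7
pos 34 'c': at 8
pos 35 'b': at 9  → match P1@[30:35]
pos 36 'c': at 1 ·f
pos 37 'c': at 2
pos 38 'd': at 3
pos 39 'a': at 4  → match P0@[36:39]
pos 40 'a': at 0 ·f
pos 41 'c': at 1
pos 42 'c': at 2

Matches: [[5,1],[11,0],[19,1],[25,1],[29,0],[35,1],[39,0]]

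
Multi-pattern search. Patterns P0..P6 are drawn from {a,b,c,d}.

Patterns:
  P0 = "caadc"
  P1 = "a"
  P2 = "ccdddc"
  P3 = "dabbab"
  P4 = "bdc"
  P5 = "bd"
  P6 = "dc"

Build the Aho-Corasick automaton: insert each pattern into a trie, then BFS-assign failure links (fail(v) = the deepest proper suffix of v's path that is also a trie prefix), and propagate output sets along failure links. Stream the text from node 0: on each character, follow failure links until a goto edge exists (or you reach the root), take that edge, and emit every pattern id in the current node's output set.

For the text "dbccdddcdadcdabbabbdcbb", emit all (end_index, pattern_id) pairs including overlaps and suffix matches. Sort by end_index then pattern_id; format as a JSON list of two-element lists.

Construct AC machine:
Trie (insert patterns):
  0='ε' goto a→6 b→18 c→1 d→12
  1='c' goto a→2 c→7
  2='ca' goto a→3
  3='caa' goto d→4
  4='caad' goto c→5
  5='caadc' goto ·  ←P0
  6='a' goto ·  ←P1
  7='cc' goto d→8
  8='ccd' goto d→9
  9='ccdd' goto d→10
  10='ccddd' goto c→11
  11='ccdddc' goto ·  ←P2
  12='d' goto a→13 c→21
  13='da' goto b→14
  14='dab' goto b→15
  15='dabb' goto a→16
  16='dabba' goto b→17
  17='dabbab' goto ·  ←P3
  18='b' goto d→19
  19='bd' goto c→20  ←P5
  20='bdc' goto ·  ←P4
  21='dc' goto ·  ←P6

Failure links (BFS by depth):
  fail(1) 'c': from fail(0)=0 chase 'c': 0 ⇒ 0;  out=∅∪out(0)=∅
  fail(6) 'a': from fail(0)=0 chase 'a': 0 ⇒ 0;  out={1}∪out(0)={1}
  fail(12) 'd': from fail(0)=0 chase 'd': 0 ⇒ 0;  out=∅∪out(0)=∅
  fail(18) 'b': from fail(0)=0 chase 'b': 0 ⇒ 0;  out=∅∪out(0)=∅
  fail(2) 'ca': from fail(1)=0 chase 'a': 0 ⇒ 6;  out=∅∪out(6)={1}
  fail(7) 'cc': from fail(1)=0 chase 'c': 0 ⇒ 1;  out=∅∪out(1)=∅
  fail(13) 'da': from fail(12)=0 chase 'a': 0 ⇒ 6;  out=∅∪out(6)={1}
  fail(19) 'bd': from fail(18)=0 chase 'd': 0 ⇒ 12;  out={5}∪out(12)={5}
  fail(21) 'dc': from fail(12)=0 chase 'c': 0 ⇒ 1;  out={6}∪out(1)={6}
  fail(3) 'caa': from fail(2)=6 chase 'a': 6→0 ⇒ 6;  out=∅∪out(6)={1}
  fail(8) 'ccd': from fail(7)=1 chase 'd': 1→0 ⇒ 12;  out=∅∪out(12)=∅
  fail(14) 'dab': from fail(13)=6 chase 'b': 6→0 ⇒ 18;  out=∅∪out(18)=∅
  fail(20) 'bdc': from fail(19)=12 chase 'c': 12 ⇒ 21;  out={4}∪out(21)={4,6}
  fail(4) 'caad': from fail(3)=6 chase 'd': 6→0 ⇒ 12;  out=∅∪out(12)=∅
  fail(9) 'ccdd': from fail(8)=12 chase 'd': 12→0 ⇒ 12;  out=∅∪out(12)=∅
  fail(15) 'dabb': from fail(14)=18 chase 'b': 18→0 ⇒ 18;  out=∅∪out(18)=∅
  fail(5) 'caadc': from fail(4)=12 chase 'c': 12 ⇒ 21;  out={0}∪out(21)={0,6}
  fail(10) 'ccddd': from fail(9)=12 chase 'd': 12→0 ⇒ 12;  out=∅∪out(12)=∅
  fail(16) 'dabba': from fail(15)=18 chase 'a': 18→0 ⇒ 6;  out=∅∪out(6)={1}
  fail(11) 'ccdddc': from fail(10)=12 chase 'c': 12 ⇒ 21;  out={2}∪out(21)={2,6}
  fail(17) 'dabbab': from fail(16)=6 chase 'b': 6→0 ⇒ 18;  out={3}∪out(18)={3}

Scan:
i=0 'd': node 0→12
i=1 'b': node 12→18 (fail-walked)
i=2 'c': node 18→1 (fail-walked)
i=3 'c': node 1→7
i=4 'd': node 7→8
i=5 'd': node 8→9
i=6 'd': node 9→10
i=7 'c': node 10→11  emit P2@[2:7],P6@[6:7]
i=8 'd': node 11→12 (fail-walked)
i=9 'a': node 12→13  emit P1@[9:9]
i=10 'd': node 13→12 (fail-walked)
i=11 'c': node 12→21  emit P6@[10:11]
i=12 'd': node 21→12 (fail-walked)
i=13 'a': node 12→13  emit P1@[13:13]
i=14 'b': node 13→14
i=15 'b': node 14→15
i=16 'a': node 15→16  emit P1@[16:16]
i=17 'b': node 16→17  emit P3@[12:17]
i=18 'b': node 17→18 (fail-walked)
i=19 'd': node 18→19  emit P5@[18:19]
i=20 'c': node 19→20  emit P4@[18:20],P6@[19:20]
i=21 'b': node 20→18 (fail-walked)
i=22 'b': node 18→18 (fail-walked)

All matches (sorted): [[7,2],[7,6],[9,1],[11,6],[13,1],[16,1],[17,3],[19,5],[20,4],[20,6]]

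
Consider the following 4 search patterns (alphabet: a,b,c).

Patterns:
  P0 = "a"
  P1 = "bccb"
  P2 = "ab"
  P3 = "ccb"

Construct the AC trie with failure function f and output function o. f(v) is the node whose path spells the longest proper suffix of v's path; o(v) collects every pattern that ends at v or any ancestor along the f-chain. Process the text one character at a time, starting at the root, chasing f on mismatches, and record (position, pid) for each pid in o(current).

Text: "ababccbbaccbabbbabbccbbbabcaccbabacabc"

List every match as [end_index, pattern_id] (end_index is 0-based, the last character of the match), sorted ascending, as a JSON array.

Build automaton:
Trie (insert patterns):
  n0 'ε': a→1 b→2 c→7
  n1 'a': b→6  [P0 ends]
  n2 'b': c→3
  n3 'bc': c→4
  n4 'bcc': b→5
  n5 'bccb': ·  [P1 ends]
  n6 'ab': ·  [P2 ends]
  n7 'c': c→8
  n8 'cc': b→9
  n9 'ccb': ·  [P3 ends]

Failure links (BFS by depth):
  n1('a'): parent n0 fail=0; on 'a' 0 → fail=0;  out {0}∪∅={0}
  n2('b'): parent n0 fail=0; on 'b' 0 → fail=0;  out ∅∪∅=∅
  n7('c'): parent n0 fail=0; on 'c' 0 → fail=0;  out ∅∪∅=∅
  n3('bc'): parent n2 fail=0; on 'c' 0 → fail=7;  out ∅∪∅=∅
  n6('ab'): parent n1 fail=0; on 'b' 0 → fail=2;  out {2}∪∅={2}
  n8('cc'): parent n7 fail=0; on 'c' 0 → fail=7;  out ∅∪∅=∅
  n4('bcc'): parent n3 fail=7; on 'c' 7 → fail=8;  out ∅∪∅=∅
  n9('ccb'): parent n8 fail=7; on 'b' 7→0 → fail=2;  out {3}∪∅={3}
  n5('bccb'): parent n4 fail=8; on 'b' 8 → fail=9;  out {1}∪{3}={1,3}

Run:
i=0 'a': node 0→1  ** P0@[0:0]
i=1 'b': node 1→6  ** P2@[0:1]
i=2 'a': node 6→1 (via fail)  ** P0@[2:2]
i=3 'b': node 1→6  ** P2@[2:3]
i=4 'c': node 6→3 (via fail)
i=5 'c': node 3→4
i=6 'b': node 4→5  ** P1@[3:6],P3@[4:6]
i=7 'b': node 5→2 (via fail)
i=8 'a': node 2→1 (via fail)  ** P0@[8:8]
i=9 'c': node 1→7 (via fail)
i=10 'c': node 7→8
i=11 'b': node 8→9  ** P3@[9:11]
i=12 'a': node 9→1 (via fail)  ** P0@[12:12]
i=13 'b': node 1→6  ** P2@[12:13]
i=14 'b': node 6→2 (via fail)
i=15 'b': node 2→2 (via fail)
i=16 'a': node 2→1 (via fail)  ** P0@[16:16]
i=17 'b': node 1→6  ** P2@[16:17]
i=18 'b': node 6→2 (via fail)
i=19 'c': node 2→3
i=20 'c': node 3→4
i=21 'b': node 4→5  ** P1@[18:21],P3@[19:21]
i=22 'b': node 5→2 (via fail)
i=23 'b': node 2→2 (via fail)
i=24 'a': node 2→1 (via fail)  ** P0@[24:24]
i=25 'b': node 1→6  ** P2@[24:25]
i=26 'c': node 6→3 (via fail)
i=27 'a': node 3→1 (via fail)  ** P0@[27:27]
i=28 'c': node 1→7 (via fail)
i=29 'c': node 7→8
i=30 'b': node 8→9  ** P3@[28:30]
i=31 'a': node 9→1 (via fail)  ** P0@[31:31]
i=32 'b': node 1→6  ** P2@[31:32]
i=33 'a': node 6→1 (via fail)  ** P0@[33:33]
i=34 'c': node 1→7 (via fail)
i=35 'a': node 7→1 (via fail)  ** P0@[35:35]
i=36 'b': node 1→6  ** P2@[35:36]
i=37 'c': node 6→3 (via fail)

Matches: [[0,0],[1,2],[2,0],[3,2],[6,1],[6,3],[8,0],[11,3],[12,0],[13,2],[16,0],[17,2],[21,1],[21,3],[24,0],[25,2],[27,0],[30,3],[31,0],[32,2],[33,0],[35,0],[36,2]]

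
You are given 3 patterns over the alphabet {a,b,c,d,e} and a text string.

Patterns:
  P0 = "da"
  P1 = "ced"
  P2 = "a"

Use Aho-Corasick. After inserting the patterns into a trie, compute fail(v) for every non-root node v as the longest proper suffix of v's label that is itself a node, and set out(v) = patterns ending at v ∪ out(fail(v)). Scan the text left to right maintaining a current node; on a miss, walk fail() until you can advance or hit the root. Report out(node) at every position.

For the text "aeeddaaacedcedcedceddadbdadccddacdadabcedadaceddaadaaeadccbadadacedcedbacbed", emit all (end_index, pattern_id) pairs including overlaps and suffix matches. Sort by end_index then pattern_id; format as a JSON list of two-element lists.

Construct AC machine:
Trie (insert patterns):
  0='ε' goto a→6 c→3 d→1
  1='d' goto a→2
  2='da' goto ·  [P0 ends]
  3='c' goto e→4
  4='ce' goto d→5
  5='ced' goto ·  [P1 ends]
  6='a' goto ·  [P2 ends]

BFS fail/out derivation:
  n1('d'): parent n0 fail=0; on 'd' 0 → fail=0;  out ∅∪∅=∅
  n3('c'): parent n0 fail=0; on 'c' 0 → fail=0;  out ∅∪∅=∅
  n6('a'): parent n0 fail=0; on 'a' 0 → fail=0;  out {2}∪∅={2}
  n2('da'): parent n1 fail=0; on 'a' 0 → fail=6;  out {0}∪{2}={0,2}
  n4('ce'): parent n3 fail=0; on 'e' 0 → fail=0;  out ∅∪∅=∅
  n5('ced'): parent n4 fail=0; on 'd' 0 → fail=1;  out {1}∪∅={1}

Text stream:
i=0 'a': node 0→6  ** P2@[0:0]
i=1 'e': node 6→0 (fail-walked)
i=2 'e': node 0→0
i=3 'd': node 0→1
i=4 'd': node 1→1 (fail-walked)
i=5 'a': node 1→2  ** P0@[4:5],P2@[5:5]
i=6 'a': node 2→6 (fail-walked)  ** P2@[6:6]
i=7 'a': node 6→6 (fail-walked)  ** P2@[7:7]
i=8 'c': node 6→3 (fail-walked)
i=9 'e': node 3→4
i=10 'd': node 4→5  ** P1@[8:10]
i=11 'c': node 5→3 (fail-walked)
i=12 'e': node 3→4
i=13 'd': node 4→5  ** P1@[11:13]
i=14 'c': node 5→3 (fail-walked)
i=15 'e': node 3→4
i=16 'd': node 4→5  ** P1@[14:16]
i=17 'c': node 5→3 (fail-walked)
i=18 'e': node 3→4
i=19 'd': node 4→5  ** P1@[17:19]
i=20 'd': node 5→1 (fail-walked)
i=21 'a': node 1→2  ** P0@[20:21],P2@[21:21]
i=22 'd': node 2→1 (fail-walked)
i=23 'b': node 1→0 (fail-walked)
i=24 'd': node 0→1
i=25 'a': node 1→2  ** P0@[24:25],P2@[25:25]
i=26 'd': node 2→1 (fail-walked)
i=27 'c': node 1→3 (fail-walked)
i=28 'c': node 3→3 (fail-walked)
i=29 'd': node 3→1 (fail-walked)
i=30 'd': node 1→1 (fail-walked)
i=31 'a': node 1→2  ** P0@[30:31],P2@[31:31]
i=32 'c': node 2→3 (fail-walked)
i=33 'd': node 3→1 (fail-walked)
i=34 'a': node 1→2  ** P0@[33:34],P2@[34:34]
i=35 'd': node 2→1 (fail-walked)
i=36 'a': node 1→2  ** P0@[35:36],P2@[36:36]
i=37 'b': node 2→0 (fail-walked)
i=38 'c': node 0→3
i=39 'e': node 3→4
i=40 'd': node 4→5  ** P1@[38:40]
i=41 'a': node 5→2 (fail-walked)  ** P0@[40:41],P2@[41:41]
i=42 'd': node 2→1 (fail-walked)
i=43 'a': node 1→2  ** P0@[42:43],P2@[43:43]
i=44 'c': node 2→3 (fail-walked)
i=45 'e': node 3→4
i=46 'd': node 4→5  ** P1@[44:46]
i=47 'd': node 5→1 (fail-walked)
i=48 'a': node 1→2  ** P0@[47:48],P2@[48:48]
i=49 'a': node 2→6 (fail-walked)  ** P2@[49:49]
i=50 'd': node 6→1 (fail-walked)
i=51 'a': node 1→2  ** P0@[50:51],P2@[51:51]
i=52 'a': node 2→6 (fail-walked)  ** P2@[52:52]
i=53 'e': node 6→0 (fail-walked)
i=54 'a': node 0→6  ** P2@[54:54]
i=55 'd': node 6→1 (fail-walked)
i=56 'c': node 1→3 (fail-walked)
i=57 'c': node 3→3 (fail-walked)
i=58 'b': node 3→0 (fail-walked)
i=59 'a': node 0→6  ** P2@[59:59]
i=60 'd': node 6→1 (fail-walked)
i=61 'a': node 1→2  ** P0@[60:61],P2@[61:61]
i=62 'd': node 2→1 (fail-walked)
i=63 'a': node 1→2  ** P0@[62:63],P2@[63:63]
i=64 'c': node 2→3 (fail-walked)
i=65 'e': node 3→4
i=66 'd': node 4→5  ** P1@[64:66]
i=67 'c': node 5→3 (fail-walked)
i=68 'e': node 3→4
i=69 'd': node 4→5  ** P1@[67:69]
i=70 'b': node 5→0 (fail-walked)
i=71 'a': node 0→6  ** P2@[71:71]
i=72 'c': node 6→3 (fail-walked)
i=73 'b': node 3→0 (fail-walked)
i=74 'e': node 0→0
i=75 'd': node 0→1

All matches (sorted): [[0,2],[5,0],[5,2],[6,2],[7,2],[10,1],[13,1],[16,1],[19,1],[21,0],[21,2],[25,0],[25,2],[31,0],[31,2],[34,0],[34,2],[36,0],[36,2],[40,1],[41,0],[41,2],[43,0],[43,2],[46,1],[48,0],[48,2],[49,2],[51,0],[51,2],[52,2],[54,2],[59,2],[61,0],[61,2],[63,0],[63,2],[66,1],[69,1],[71,2]]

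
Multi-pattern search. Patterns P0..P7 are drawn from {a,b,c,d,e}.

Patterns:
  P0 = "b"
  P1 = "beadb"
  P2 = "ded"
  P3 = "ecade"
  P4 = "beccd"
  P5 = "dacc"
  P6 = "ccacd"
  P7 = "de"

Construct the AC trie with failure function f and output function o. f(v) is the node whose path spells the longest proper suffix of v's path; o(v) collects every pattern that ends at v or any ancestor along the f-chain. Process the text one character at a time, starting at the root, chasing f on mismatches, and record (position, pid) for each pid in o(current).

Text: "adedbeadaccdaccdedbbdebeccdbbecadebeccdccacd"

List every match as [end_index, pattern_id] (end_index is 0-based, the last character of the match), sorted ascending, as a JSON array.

Construct AC machine:
Trie nodes:
  0='ε' goto b→1 c→20 d→6 e→9
  1='b' goto e→2  [P0 ends]
  2='be' goto a→3 c→14
  3='bea' goto d→4
  4='bead' goto b→5
  5='beadb' goto ·  [P1 ends]
  6='d' goto a→17 e→7
  7='de' goto d→8  [P7 ends]
  8='ded' goto ·  [P2 ends]
  9='e' goto c→10
  10='ec' goto a→11
  11='eca' goto d→12
  12='ecad' goto e→13
  13='ecade' goto ·  [P3 ends]
  14='bec' goto c→15
  15='becc' goto d→16
  16='beccd' goto ·  [P4 ends]
  17='da' goto c→18
  18='dac' goto c→19
  19='dacc' goto ·  [P5 ends]
  20='c' goto c→21
  21='cc' goto a→22
  22='cca' goto c→23
  23='ccac' goto d→24
  24='ccacd' goto ·  [P6 ends]

BFS fail/out derivation:
  n1('b'): parent n0 fail=0; on 'b' 0 → fail=0;  out {0}∪∅={0}
  n6('d'): parent n0 fail=0; on 'd' 0 → fail=0;  out ∅∪∅=∅
  n9('e'): parent n0 fail=0; on 'e' 0 → fail=0;  out ∅∪∅=∅
  n20('c'): parent n0 fail=0; on 'c' 0 → fail=0;  out ∅∪∅=∅
  n2('be'): parent n1 fail=0; on 'e' 0 → fail=9;  out ∅∪∅=∅
  n7('de'): parent n6 fail=0; on 'e' 0 → fail=9;  out {7}∪∅={7}
  n10('ec'): parent n9 fail=0; on 'c' 0 → fail=20;  out ∅∪∅=∅
  n17('da'): parent n6 fail=0; on 'a' 0 → fail=0;  out ∅∪∅=∅
  n21('cc'): parent n20 fail=0; on 'c' 0 → fail=20;  out ∅∪∅=∅
  n3('bea'): parent n2 fail=9; on 'a' 9→0 → fail=0;  out ∅∪∅=∅
  n8('ded'): parent n7 fail=9; on 'd' 9→0 → fail=6;  out {2}∪∅={2}
  n11('eca'): parent n10 fail=20; on 'a' 20→0 → fail=0;  out ∅∪∅=∅
  n14('bec'): parent n2 fail=9; on 'c' 9 → fail=10;  out ∅∪∅=∅
  n18('dac'): parent n17 fail=0; on 'c' 0 → fail=20;  out ∅∪∅=∅
  n22('cca'): parent n21 fail=20; on 'a' 20→0 → fail=0;  out ∅∪∅=∅
  n4('bead'): parent n3 fail=0; on 'd' 0 → fail=6;  out ∅∪∅=∅
  n12('ecad'): parent n11 fail=0; on 'd' 0 → fail=6;  out ∅∪∅=∅
  n15('becc'): parent n14 fail=10; on 'c' 10→20 → fail=21;  out ∅∪∅=∅
  n19('dacc'): parent n18 fail=20; on 'c' 20 → fail=21;  out {5}∪∅={5}
  n23('ccac'): parent n22 fail=0; on 'c' 0 → fail=20;  out ∅∪∅=∅
  n5('beadb'): parent n4 fail=6; on 'b' 6→0 → fail=1;  out {1}∪{0}={0,1}
  n13('ecade'): parent n12 fail=6; on 'e' 6 → fail=7;  out {3}∪{7}={3,7}
  n16('beccd'): parent n15 fail=21; on 'd' 21→20→0 → fail=6;  out {4}∪∅={4}
  n24('ccacd'): parent n23 fail=20; on 'd' 20→0 → fail=6;  out {6}∪∅={6}

Run:
pos 0 'a': at 0
pos 1 'd': at 6
pos 2 'e': at 7  ** P7@[1:2]
pos 3 'd': at 8  ** P2@[1:3]
pos 4 'b': at 1 ·f  ** P0@[4:4]
pos 5 'e': at 2
pos 6 'a': at 3
pos 7 'd': at 4
pos 8 'a': at 17 ·f
pos 9 'c': at 18
pos 10 'c': at 19  ** P5@[7:10]
pos 11 'd': at 6 ·f
pos 12 'a': at 17
pos 13 'c': at 18
pos 14 'c': at 19  ** P5@[11:14]
pos 15 'd': at 6 ·f
pos 16 'e': at 7  ** P7@[15:16]
pos 17 'd': at 8  ** P2@[15:17]
pos 18 'b': at 1 ·f  ** P0@[18:18]
pos 19 'b': at 1 ·f  ** P0@[19:19]
pos 20 'd': at 6 ·f
pos 21 'e': at 7  ** P7@[20:21]
pos 22 'b': at 1 ·f  ** P0@[22:22]
pos 23 'e': at 2
pos 24 'c': at 14
pos 25 'c': at 15
pos 26 'd': at 16  ** P4@[22:26]
pos 27 'b': at 1 ·f  ** P0@[27:27]
pos 28 'b': at 1 ·f  ** P0@[28:28]
pos 29 'e': at 2
pos 30 'c': at 14
pos 31 'a': at 11 ·f
pos 32 'd': at 12
pos 33 'e': at 13  ** P3@[29:33],P7@[32:33]
pos 34 'b': at 1 ·f  ** P0@[34:34]
pos 35 'e': at 2
pos 36 'c': at 14
pos 37 'c': at 15
pos 38 'd': at 16  ** P4@[34:38]
pos 39 'c': at 20 ·f
pos 40 'c': at 21
pos 41 'a': at 22
pos 42 'c': at 23
pos 43 'd': at 24  ** P6@[39:43]

All matches (sorted): [[2,7],[3,2],[4,0],[10,5],[14,5],[16,7],[17,2],[18,0],[19,0],[21,7],[22,0],[26,4],[27,0],[28,0],[33,3],[33,7],[34,0],[38,4],[43,6]]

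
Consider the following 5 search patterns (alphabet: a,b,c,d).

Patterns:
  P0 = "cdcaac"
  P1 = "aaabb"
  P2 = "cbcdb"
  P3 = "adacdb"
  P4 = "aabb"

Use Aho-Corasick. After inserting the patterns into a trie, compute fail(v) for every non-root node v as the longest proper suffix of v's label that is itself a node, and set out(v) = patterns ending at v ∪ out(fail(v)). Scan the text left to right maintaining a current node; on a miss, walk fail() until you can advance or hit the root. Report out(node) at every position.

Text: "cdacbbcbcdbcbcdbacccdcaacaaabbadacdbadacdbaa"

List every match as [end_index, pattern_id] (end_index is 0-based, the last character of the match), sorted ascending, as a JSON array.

Build automaton:
Trie nodes:
  n0 'ε': a→7 c→1
  n1 'c': b→12 d→2
  n2 'cd': c→3
  n3 'cdc': a→4
  n4 'cdca': a→5
  n5 'cdcaa': c→6
  n6 'cdcaac': ·  [P0 ends]
  n7 'a': a→8 d→16
  n8 'aa': a→9 b→21
  n9 'aaa': b→10
  n10 'aaab': b→11
  n11 'aaabb': ·  [P1 ends]
  n12 'cb': c→13
  n13 'cbc': d→14
  n14 'cbcd': b→15
  n15 'cbcdb': ·  [P2 ends]
  n16 'ad': a→17
  n17 'ada': c→18
  n18 'adac': d→19
  n19 'adacd': b→20
  n20 'adacdb': ·  [P3 ends]
  n21 'aab': b→22
  n22 'aabb': ·  [P4 ends]

BFS fail/out derivation:
  fail(1) 'c': from fail(0)=0 chase 'c': 0 ⇒ 0;  out=∅∪out(0)=∅
  fail(7) 'a': from fail(0)=0 chase 'a': 0 ⇒ 0;  out=∅∪out(0)=∅
  fail(2) 'cd': from fail(1)=0 chase 'd': 0 ⇒ 0;  out=∅∪out(0)=∅
  fail(8) 'aa': from fail(7)=0 chase 'a': 0 ⇒ 7;  out=∅∪out(7)=∅
  fail(12) 'cb': from fail(1)=0 chase 'b': 0 ⇒ 0;  out=∅∪out(0)=∅
  fail(16) 'ad': from fail(7)=0 chase 'd': 0 ⇒ 0;  out=∅∪out(0)=∅
  fail(3) 'cdc': from fail(2)=0 chase 'c': 0 ⇒ 1;  out=∅∪out(1)=∅
  fail(9) 'aaa': from fail(8)=7 chase 'a': 7 ⇒ 8;  out=∅∪out(8)=∅
  fail(13) 'cbc': from fail(12)=0 chase 'c': 0 ⇒ 1;  out=∅∪out(1)=∅
  fail(17) 'ada': from fail(16)=0 chase 'a': 0 ⇒ 7;  out=∅∪out(7)=∅
  fail(21) 'aab': from fail(8)=7 chase 'b': 7→0 ⇒ 0;  out=∅∪out(0)=∅
  fail(4) 'cdca': from fail(3)=1 chase 'a': 1→0 ⇒ 7;  out=∅∪out(7)=∅
  fail(10) 'aaab': from fail(9)=8 chase 'b': 8 ⇒ 21;  out=∅∪out(21)=∅
  fail(14) 'cbcd': from fail(13)=1 chase 'd': 1 ⇒ 2;  out=∅∪out(2)=∅
  fail(18) 'adac': from fail(17)=7 chase 'c': 7→0 ⇒ 1;  out=∅∪out(1)=∅
  fail(22) 'aabb': from fail(21)=0 chase 'b': 0 ⇒ 0;  out={4}∪out(0)={4}
  fail(5) 'cdcaa': from fail(4)=7 chase 'a': 7 ⇒ 8;  out=∅∪out(8)=∅
  fail(11) 'aaabb': from fail(10)=21 chase 'b': 21 ⇒ 22;  out={1}∪out(22)={1,4}
  fail(15) 'cbcdb': from fail(14)=2 chase 'b': 2→0 ⇒ 0;  out={2}∪out(0)={2}
  fail(19) 'adacd': from fail(18)=1 chase 'd': 1 ⇒ 2;  out=∅∪out(2)=∅
  fail(6) 'cdcaac': from fail(5)=8 chase 'c': 8→7→0 ⇒ 1;  out={0}∪out(1)={0}
  fail(20) 'adacdb': from fail(19)=2 chase 'b': 2→0 ⇒ 0;  out={3}∪out(0)={3}

Text stream:
pos 0 'c': at 1
pos 1 'd': at 2
pos 2 'a': at 7 ·f
pos 3 'c': at 1 ·f
pos 4 'b': at 12
pos 5 'b': at 0 ·f
pos 6 'c': at 1
pos 7 'b': at 12
pos 8 'c': at 13
pos 9 'd': at 14
pos 10 'b': at 15  ** P2@[6:10]
pos 11 'c': at 1 ·f
pos 12 'b': at 12
pos 13 'c': at 13
pos 14 'd': at 14
pos 15 'b': at 15  ** P2@[11:15]
pos 16 'a': at 7 ·f
pos 17 'c': at 1 ·f
pos 18 'c': at 1 ·f
pos 19 'c': at 1 ·f
pos 20 'd': at 2
pos 21 'c': at 3
pos 22 'a': at 4
pos 23 'a': at 5
pos 24 'c': at 6  ** P0@[19:24]
pos 25 'a': at 7 ·f
pos 26 'a': at 8
pos 27 'a': at 9
pos 28 'b': at 10
pos 29 'b': at 11  ** P1@[25:29],P4@[26:29]
pos 30 'a': at 7 ·f
pos 31 'd': at 16
pos 32 'a': at 17
pos 33 'c': at 18
pos 34 'd': at 19
pos 35 'b': at 20  ** P3@[30:35]
pos 36 'a': at 7 ·f
pos 37 'd': at 16
pos 38 'a': at 17
pos 39 'c': at 18
pos 40 'd': at 19
pos 41 'b': at 20  ** P3@[36:41]
pos 42 'a': at 7 ·f
pos 43 'a': at 8

All matches (sorted): [[10,2],[15,2],[24,0],[29,1],[29,4],[35,3],[41,3]]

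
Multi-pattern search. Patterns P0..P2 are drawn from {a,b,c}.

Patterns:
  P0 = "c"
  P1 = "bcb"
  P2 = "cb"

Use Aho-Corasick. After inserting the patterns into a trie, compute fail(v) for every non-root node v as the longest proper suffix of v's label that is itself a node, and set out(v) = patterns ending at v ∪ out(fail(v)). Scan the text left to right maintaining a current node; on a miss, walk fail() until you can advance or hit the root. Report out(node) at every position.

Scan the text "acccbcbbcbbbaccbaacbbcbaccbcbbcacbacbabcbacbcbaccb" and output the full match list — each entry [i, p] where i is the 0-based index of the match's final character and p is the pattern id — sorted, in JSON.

Build automaton:
Trie nodes:
  n0 'ε': b→2 c→1
  n1 'c': b→5  ←P0
  n2 'b': c→3
  n3 'bc': b→4
  n4 'bcb': ·  ←P1
  n5 'cb': ·  ←P2

BFS fail/out derivation:
  fail(1) 'c': from fail(0)=0 chase 'c': 0 ⇒ 0;  out={0}∪out(0)={0}
  fail(2) 'b': from fail(0)=0 chase 'b': 0 ⇒ 0;  out=∅∪out(0)=∅
  fail(3) 'bc': from fail(2)=0 chase 'c': 0 ⇒ 1;  out=∅∪out(1)={0}
  fail(5) 'cb': from fail(1)=0 chase 'b': 0 ⇒ 2;  out={2}∪out(2)={2}
  fail(4) 'bcb': from fail(3)=1 chase 'b': 1 ⇒ 5;  out={1}∪out(5)={1,2}

Run:
i=0 'a': node 0→0
i=1 'c': node 0→1  ** P0@[1:1]
i=2 'c': node 1→1 (via fail)  ** P0@[2:2]
i=3 'c': node 1→1 (via fail)  ** P0@[3:3]
i=4 'b': node 1→5  ** P2@[3:4]
i=5 'c': node 5→3 (via fail)  ** P0@[5:5]
i=6 'b': node 3→4  ** P1@[4:6],P2@[5:6]
i=7 'b': node 4→2 (via fail)
i=8 'c': node 2→3  ** P0@[8:8]
i=9 'b': node 3→4  ** P1@[7:9],P2@[8:9]
i=10 'b': node 4→2 (via fail)
i=11 'b': node 2→2 (via fail)
i=12 'a': node 2→0 (via fail)
i=13 'c': node 0→1  ** P0@[13:13]
i=14 'c': node 1→1 (via fail)  ** P0@[14:14]
i=15 'b': node 1→5  ** P2@[14:15]
i=16 'a': node 5→0 (via fail)
i=17 'a': node 0→0
i=18 'c': node 0→1  ** P0@[18:18]
i=19 'b': node 1→5  ** P2@[18:19]
i=20 'b': node 5→2 (via fail)
i=21 'c': node 2→3  ** P0@[21:21]
i=22 'b': node 3→4  ** P1@[20:22],P2@[21:22]
i=23 'a': node 4→0 (via fail)
i=24 'c': node 0→1  ** P0@[24:24]
i=25 'c': node 1→1 (via fail)  ** P0@[25:25]
i=26 'b': node 1→5  ** P2@[25:26]
i=27 'c': node 5→3 (via fail)  ** P0@[27:27]
i=28 'b': node 3→4  ** P1@[26:28],P2@[27:28]
i=29 'b': node 4→2 (via fail)
i=30 'c': node 2→3  ** P0@[30:30]
i=31 'a': node 3→0 (via fail)
i=32 'c': node 0→1  ** P0@[32:32]
i=33 'b': node 1→5  ** P2@[32:33]
i=34 'a': node 5→0 (via fail)
i=35 'c': node 0→1  ** P0@[35:35]
i=36 'b': node 1→5  ** P2@[35:36]
i=37 'a': node 5→0 (via fail)
i=38 'b': node 0→2
i=39 'c': node 2→3  ** P0@[39:39]
i=40 'b': node 3→4  ** P1@[38:40],P2@[39:40]
i=41 'a': node 4→0 (via fail)
i=42 'c': node 0→1  ** P0@[42:42]
i=43 'b': node 1→5  ** P2@[42:43]
i=44 'c': node 5→3 (via fail)  ** P0@[44:44]
i=45 'b': node 3→4  ** P1@[43:45],P2@[44:45]
i=46 'a': node 4→0 (via fail)
i=47 'c': node 0→1  ** P0@[47:47]
i=48 'c': node 1→1 (via fail)  ** P0@[48:48]
i=49 'b': node 1→5  ** P2@[48:49]

Matches: [[1,0],[2,0],[3,0],[4,2],[5,0],[6,1],[6,2],[8,0],[9,1],[9,2],[13,0],[14,0],[15,2],[18,0],[19,2],[21,0],[22,1],[22,2],[24,0],[25,0],[26,2],[27,0],[28,1],[28,2],[30,0],[32,0],[33,2],[35,0],[36,2],[39,0],[40,1],[40,2],[42,0],[43,2],[44,0],[45,1],[45,2],[47,0],[48,0],[49,2]]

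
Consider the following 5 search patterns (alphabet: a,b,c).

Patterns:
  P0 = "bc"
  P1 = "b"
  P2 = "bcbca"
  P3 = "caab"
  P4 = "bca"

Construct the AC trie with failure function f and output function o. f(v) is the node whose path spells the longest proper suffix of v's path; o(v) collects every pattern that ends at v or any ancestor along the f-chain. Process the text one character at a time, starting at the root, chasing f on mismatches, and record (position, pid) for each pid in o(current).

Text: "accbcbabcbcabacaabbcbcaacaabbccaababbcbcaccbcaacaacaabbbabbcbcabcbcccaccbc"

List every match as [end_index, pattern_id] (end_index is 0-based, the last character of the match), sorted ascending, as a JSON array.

Construct AC machine:
Trie (insert patterns):
  n0 'ε': b→1 c→6
  n1 'b': c→2  ←P1
  n2 'bc': a→10 b→3  ←P0
  n3 'bcb': c→4
  n4 'bcbc': a→5
  n5 'bcbca': ·  ←P2
  n6 'c': a→7
  n7 'ca': a→8
  n8 'caa': b→9
  n9 'caab': ·  ←P3
  n10 'bca': ·  ←P4

Failure links (BFS by depth):
  fail(1) 'b': from fail(0)=0 chase 'b': 0 ⇒ 0;  out={1}∪out(0)={1}
  fail(6) 'c': from fail(0)=0 chase 'c': 0 ⇒ 0;  out=∅∪out(0)=∅
  fail(2) 'bc': from fail(1)=0 chase 'c': 0 ⇒ 6;  out={0}∪out(6)={0}
  fail(7) 'ca': from fail(6)=0 chase 'a': 0 ⇒ 0;  out=∅∪out(0)=∅
  fail(3) 'bcb': from fail(2)=6 chase 'b': 6→0 ⇒ 1;  out=∅∪out(1)={1}
  fail(8) 'caa': from fail(7)=0 chase 'a': 0 ⇒ 0;  out=∅∪out(0)=∅
  fail(10) 'bca': from fail(2)=6 chase 'a': 6 ⇒ 7;  out={4}∪out(7)={4}
  fail(4) 'bcbc': from fail(3)=1 chase 'c': 1 ⇒ 2;  out=∅∪out(2)={0}
  fail(9) 'caab': from fail(8)=0 chase 'b': 0 ⇒ 1;  out={3}∪out(1)={1,3}
  fail(5) 'bcbca': from fail(4)=2 chase 'a': 2 ⇒ 10;  out={2}∪out(10)={2,4}

Run:
pos 0 'a': at 0
pos 1 'c': at 6
pos 2 'c': at 6 (via fail)
pos 3 'b': at 1 (via fail)  emit P1@[3:3]
pos 4 'c': at 2  emit P0@[3:4]
pos 5 'b': at 3  emit P1@[5:5]
pos 6 'a': at 0 (via fail)
pos 7 'b': at 1  emit P1@[7:7]
pos 8 'c': at 2  emit P0@[7:8]
pos 9 'b': at 3  emit P1@[9:9]
pos 10 'c': at 4  emit P0@[9:10]
pos 11 'a': at 5  emit P2@[7:11],P4@[9:11]
pos 12 'b': at 1 (via fail)  emit P1@[12:12]
pos 13 'a': at 0 (via fail)
pos 14 'c': at 6
pos 15 'a': at 7
pos 16 'a': at 8
pos 17 'b': at 9  emit P1@[17:17],P3@[14:17]
pos 18 'b': at 1 (via fail)  emit P1@[18:18]
pos 19 'c': at 2  emit P0@[18:19]
pos 20 'b': at 3  emit P1@[20:20]
pos 21 'c': at 4  emit P0@[20:21]
pos 22 'a': at 5  emit P2@[18:22],P4@[20:22]
pos 23 'a': at 8 (via fail)
pos 24 'c': at 6 (via fail)
pos 25 'a': at 7
pos 26 'a': at 8
pos 27 'b': at 9  emit P1@[27:27],P3@[24:27]
pos 28 'b': at 1 (via fail)  emit P1@[28:28]
pos 29 'c': at 2  emit P0@[28:29]
pos 30 'c': at 6 (via fail)
pos 31 'a': at 7
pos 32 'a': at 8
pos 33 'b': at 9  emit P1@[33:33],P3@[30:33]
pos 34 'a': at 0 (via fail)
pos 35 'b': at 1  emit P1@[35:35]
pos 36 'b': at 1 (via fail)  emit P1@[36:36]
pos 37 'c': at 2  emit P0@[36:37]
pos 38 'b': at 3  emit P1@[38:38]
pos 39 'c': at 4  emit P0@[38:39]
pos 40 'a': at 5  emit P2@[36:40],P4@[38:40]
pos 41 'c': at 6 (via fail)
pos 42 'c': at 6 (via fail)
pos 43 'b': at 1 (via fail)  emit P1@[43:43]
pos 44 'c': at 2  emit P0@[43:44]
pos 45 'a': at 10  emit P4@[43:45]
pos 46 'a': at 8 (via fail)
pos 47 'c': at 6 (via fail)
pos 48 'a': at 7
pos 49 'a': at 8
pos 50 'c': at 6 (via fail)
pos 51 'a': at 7
pos 52 'a': at 8
pos 53 'b': at 9  emit P1@[53:53],P3@[50:53]
pos 54 'b': at 1 (via fail)  emit P1@[54:54]
pos 55 'b': at 1 (via fail)  emit P1@[55:55]
pos 56 'a': at 0 (via fail)
pos 57 'b': at 1  emit P1@[57:57]
pos 58 'b': at 1 (via fail)  emit P1@[58:58]
pos 59 'c': at 2  emit P0@[58:59]
pos 60 'b': at 3  emit P1@[60:60]
pos 61 'c': at 4  emit P0@[60:61]
pos 62 'a': at 5  emit P2@[58:62],P4@[60:62]
pos 63 'b': at 1 (via fail)  emit P1@[63:63]
pos 64 'c': at 2  emit P0@[63:64]
pos 65 'b': at 3  emit P1@[65:65]
pos 66 'c': at 4  emit P0@[65:66]
pos 67 'c': at 6 (via fail)
pos 68 'c': at 6 (via fail)
pos 69 'a': at 7
pos 70 'c': at 6 (via fail)
pos 71 'c': at 6 (via fail)
pos 72 'b': at 1 (via fail)  emit P1@[72:72]
pos 73 'c': at 2  emit P0@[72:73]

All matches (sorted): [[3,1],[4,0],[5,1],[7,1],[8,0],[9,1],[10,0],[11,2],[11,4],[12,1],[17,1],[17,3],[18,1],[19,0],[20,1],[21,0],[22,2],[22,4],[27,1],[27,3],[28,1],[29,0],[33,1],[33,3],[35,1],[36,1],[37,0],[38,1],[39,0],[40,2],[40,4],[43,1],[44,0],[45,4],[53,1],[53,3],[54,1],[55,1],[57,1],[58,1],[59,0],[60,1],[61,0],[62,2],[62,4],[63,1],[64,0],[65,1],[66,0],[72,1],[73,0]]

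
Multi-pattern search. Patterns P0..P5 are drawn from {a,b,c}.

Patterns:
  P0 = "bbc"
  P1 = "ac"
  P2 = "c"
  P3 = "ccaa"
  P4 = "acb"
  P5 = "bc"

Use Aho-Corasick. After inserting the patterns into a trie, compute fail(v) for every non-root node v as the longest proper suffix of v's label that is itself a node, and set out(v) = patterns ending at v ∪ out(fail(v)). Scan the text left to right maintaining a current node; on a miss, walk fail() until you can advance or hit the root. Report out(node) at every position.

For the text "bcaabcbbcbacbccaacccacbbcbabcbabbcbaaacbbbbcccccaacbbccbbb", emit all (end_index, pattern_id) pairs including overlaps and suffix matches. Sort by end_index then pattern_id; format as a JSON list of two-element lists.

Build:
Trie (insert patterns):
  n0 'ε': a→4 b→1 c→6
  n1 'b': b→2 c→11
  n2 'bb': c→3
  n3 'bbc': ·  ←P0
  n4 'a': c→5
  n5 'ac': b→10  ←P1
  n6 'c': c→7  ←P2
  n7 'cc': a→8
  n8 'cca': a→9
  n9 'ccaa': ·  ←P3
  n10 'acb': ·  ←P4
  n11 'bc': ·  ←P5

BFS fail/out derivation:
  fail(1) 'b': from fail(0)=0 chase 'b': 0 ⇒ 0;  out=∅∪out(0)=∅
  fail(4) 'a': from fail(0)=0 chase 'a': 0 ⇒ 0;  out=∅∪out(0)=∅
  fail(6) 'c': from fail(0)=0 chase 'c': 0 ⇒ 0;  out={2}∪out(0)={2}
  fail(2) 'bb': from fail(1)=0 chase 'b': 0 ⇒ 1;  out=∅∪out(1)=∅
  fail(5) 'ac': from fail(4)=0 chase 'c': 0 ⇒ 6;  out={1}∪out(6)={1,2}
  fail(7) 'cc': from fail(6)=0 chase 'c': 0 ⇒ 6;  out=∅∪out(6)={2}
  fail(11) 'bc': from fail(1)=0 chase 'c': 0 ⇒ 6;  out={5}∪out(6)={2,5}
  fail(3) 'bbc': from fail(2)=1 chase 'c': 1 ⇒ 11;  out={0}∪out(11)={0,2,5}
  fail(8) 'cca': from fail(7)=6 chase 'a': 6→0 ⇒ 4;  out=∅∪out(4)=∅
  fail(10) 'acb': from fail(5)=6 chase 'b': 6→0 ⇒ 1;  out={4}∪out(1)={4}
  fail(9) 'ccaa': from fail(8)=4 chase 'a': 4→0 ⇒ 4;  out={3}∪out(4)={3}

Run:
[0] read 'b'  n0⇒n1
[1] read 'c'  n1⇒n11  emit P2@[1:1],P5@[0:1]
[2] read 'a'  n11⇒n4 (via fail)
[3] read 'a'  n4⇒n4 (via fail)
[4] read 'b'  n4⇒n1 (via fail)
[5] read 'c'  n1⇒n11  emit P2@[5:5],P5@[4:5]
[6] read 'b'  n11⇒n1 (via fail)
[7] read 'b'  n1⇒n2
[8] read 'c'  n2⇒n3  emit P0@[6:8],P2@[8:8],P5@[7:8]
[9] read 'b'  n3⇒n1 (via fail)
[10] read 'a'  n1⇒n4 (via fail)
[11] read 'c'  n4⇒n5  emit P1@[10:11],P2@[11:11]
[12] read 'b'  n5⇒n10  emit P4@[10:12]
[13] read 'c'  n10⇒n11 (via fail)  emit P2@[13:13],P5@[12:13]
[14] read 'c'  n11⇒n7 (via fail)  emit P2@[14:14]
[15] read 'a'  n7⇒n8
[16] read 'a'  n8⇒n9  emit P3@[13:16]
[17] read 'c'  n9⇒n5 (via fail)  emit P1@[16:17],P2@[17:17]
[18] read 'c'  n5⇒n7 (via fail)  emit P2@[18:18]
[19] read 'c'  n7⇒n7 (via fail)  emit P2@[19:19]
[20] read 'a'  n7⇒n8
[21] read 'c'  n8⇒n5 (via fail)  emit P1@[20:21],P2@[21:21]
[22] read 'b'  n5⇒n10  emit P4@[20:22]
[23] read 'b'  n10⇒n2 (via fail)
[24] read 'c'  n2⇒n3  emit P0@[22:24],P2@[24:24],P5@[23:24]
[25] read 'b'  n3⇒n1 (via fail)
[26] read 'a'  n1⇒n4 (via fail)
[27] read 'b'  n4⇒n1 (via fail)
[28] read 'c'  n1⇒n11  emit P2@[28:28],P5@[27:28]
[29] read 'b'  n11⇒n1 (via fail)
[30] read 'a'  n1⇒n4 (via fail)
[31] read 'b'  n4⇒n1 (via fail)
[32] read 'b'  n1⇒n2
[33] read 'c'  n2⇒n3  emit P0@[31:33],P2@[33:33],P5@[32:33]
[34] read 'b'  n3⇒n1 (via fail)
[35] read 'a'  n1⇒n4 (via fail)
[36] read 'a'  n4⇒n4 (via fail)
[37] read 'a'  n4⇒n4 (via fail)
[38] read 'c'  n4⇒n5  emit P1@[37:38],P2@[38:38]
[39] read 'b'  n5⇒n10  emit P4@[37:39]
[40] read 'b'  n10⇒n2 (via fail)
[41] read 'b'  n2⇒n2 (via fail)
[42] read 'b'  n2⇒n2 (via fail)
[43] read 'c'  n2⇒n3  emit P0@[41:43],P2@[43:43],P5@[42:43]
[44] read 'c'  n3⇒n7 (via fail)  emit P2@[44:44]
[45] read 'c'  n7⇒n7 (via fail)  emit P2@[45:45]
[46] read 'c'  n7⇒n7 (via fail)  emit P2@[46:46]
[47] read 'c'  n7⇒n7 (via fail)  emit P2@[47:47]
[48] read 'a'  n7⇒n8
[49] read 'a'  n8⇒n9  emit P3@[46:49]
[50] read 'c'  n9⇒n5 (via fail)  emit P1@[49:50],P2@[50:50]
[51] read 'b'  n5⇒n10  emit P4@[49:51]
[52] read 'b'  n10⇒n2 (via fail)
[53] read 'c'  n2⇒n3  emit P0@[51:53],P2@[53:53],P5@[52:53]
[54] read 'c'  n3⇒n7 (via fail)  emit P2@[54:54]
[55] read 'b'  n7⇒n1 (via fail)
[56] read 'b'  n1⇒n2
[57] read 'b'  n2⇒n2 (via fail)

All matches (sorted): [[1,2],[1,5],[5,2],[5,5],[8,0],[8,2],[8,5],[11,1],[11,2],[12,4],[13,2],[13,5],[14,2],[16,3],[17,1],[17,2],[18,2],[19,2],[21,1],[21,2],[22,4],[24,0],[24,2],[24,5],[28,2],[28,5],[33,0],[33,2],[33,5],[38,1],[38,2],[39,4],[43,0],[43,2],[43,5],[44,2],[45,2],[46,2],[47,2],[49,3],[50,1],[50,2],[51,4],[53,0],[53,2],[53,5],[54,2]]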